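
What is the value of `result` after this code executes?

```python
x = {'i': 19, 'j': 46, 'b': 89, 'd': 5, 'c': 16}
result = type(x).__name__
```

x is dict; result = 'dict'

'dict'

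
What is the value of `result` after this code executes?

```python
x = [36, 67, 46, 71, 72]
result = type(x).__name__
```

x is list; result = 'list'

'list'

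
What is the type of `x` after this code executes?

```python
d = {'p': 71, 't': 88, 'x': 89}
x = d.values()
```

.values() returns dict_values view

dict_values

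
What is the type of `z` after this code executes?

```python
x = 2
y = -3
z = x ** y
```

int ** negative = float

float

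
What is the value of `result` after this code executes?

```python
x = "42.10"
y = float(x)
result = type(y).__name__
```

x is str; y is float; result = 'float'

'float'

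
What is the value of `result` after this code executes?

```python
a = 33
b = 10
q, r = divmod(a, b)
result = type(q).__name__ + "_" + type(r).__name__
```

a is int; b is int; q is int; r is int; result = 'int_int'

'int_int'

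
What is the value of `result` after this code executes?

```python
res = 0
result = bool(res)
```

res = 0; result = False

False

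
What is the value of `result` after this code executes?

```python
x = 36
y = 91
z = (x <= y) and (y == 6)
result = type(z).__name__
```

x is int; y is int; z is bool; result = 'bool'

'bool'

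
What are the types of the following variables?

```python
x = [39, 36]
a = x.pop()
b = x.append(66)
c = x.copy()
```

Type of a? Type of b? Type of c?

pop() returns element; append() returns None; copy() returns list

int, NoneType, list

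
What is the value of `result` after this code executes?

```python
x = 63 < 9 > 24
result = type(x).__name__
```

x is bool; result = 'bool'

'bool'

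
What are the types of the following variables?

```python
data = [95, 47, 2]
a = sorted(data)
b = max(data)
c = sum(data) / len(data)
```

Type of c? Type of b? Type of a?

int / int = float; max of ints returns int; sorted() returns list

float, int, list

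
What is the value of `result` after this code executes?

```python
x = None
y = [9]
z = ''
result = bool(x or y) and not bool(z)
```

x = None; y = [9]; z = ''; result = True

True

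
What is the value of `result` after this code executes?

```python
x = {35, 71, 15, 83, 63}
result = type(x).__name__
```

x is set; result = 'set'

'set'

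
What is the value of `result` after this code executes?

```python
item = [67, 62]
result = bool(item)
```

item = [67, 62]; result = True

True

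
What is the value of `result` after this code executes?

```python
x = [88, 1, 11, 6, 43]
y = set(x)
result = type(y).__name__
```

x is list; y is set; result = 'set'

'set'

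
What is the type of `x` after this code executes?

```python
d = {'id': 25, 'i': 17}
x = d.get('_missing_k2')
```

dict.get() returns None when key not found

NoneType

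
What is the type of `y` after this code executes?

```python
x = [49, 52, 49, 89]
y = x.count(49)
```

list.count() returns int

int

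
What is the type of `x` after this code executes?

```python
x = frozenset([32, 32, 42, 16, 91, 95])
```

frozenset() returns frozenset

frozenset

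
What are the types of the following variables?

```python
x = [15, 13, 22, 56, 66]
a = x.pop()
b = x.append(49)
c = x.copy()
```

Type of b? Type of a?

append() returns None; pop() returns element

NoneType, int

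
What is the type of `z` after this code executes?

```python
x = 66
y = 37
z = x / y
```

int / int = float

float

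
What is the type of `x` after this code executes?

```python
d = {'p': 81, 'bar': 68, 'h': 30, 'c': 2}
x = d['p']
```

Accessing dict[str, int] with str key returns int

int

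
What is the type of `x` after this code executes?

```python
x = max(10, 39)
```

max() of ints returns int

int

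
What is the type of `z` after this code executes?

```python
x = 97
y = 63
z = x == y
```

Equality comparison returns bool

bool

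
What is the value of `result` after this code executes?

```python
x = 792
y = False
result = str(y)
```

x = 792; y = False; result = 'False'

'False'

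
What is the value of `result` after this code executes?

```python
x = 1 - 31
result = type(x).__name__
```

x is int; result = 'int'

'int'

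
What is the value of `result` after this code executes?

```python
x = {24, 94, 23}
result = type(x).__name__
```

x is set; result = 'set'

'set'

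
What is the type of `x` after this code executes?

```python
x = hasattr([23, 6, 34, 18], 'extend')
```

hasattr() returns bool

bool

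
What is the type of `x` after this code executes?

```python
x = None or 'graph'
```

'or' with None returns the other truthy value (str)

str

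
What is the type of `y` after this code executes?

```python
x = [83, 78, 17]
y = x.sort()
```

list.sort() returns None (mutates in place)

NoneType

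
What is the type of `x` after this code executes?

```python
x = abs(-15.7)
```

abs() of float returns float

float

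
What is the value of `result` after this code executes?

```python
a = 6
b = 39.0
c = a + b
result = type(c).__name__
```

a is int; b is float; c is float; result = 'float'

'float'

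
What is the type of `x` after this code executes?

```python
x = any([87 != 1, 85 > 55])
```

any() returns bool

bool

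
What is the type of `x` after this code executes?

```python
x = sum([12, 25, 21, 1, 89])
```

sum() of ints returns int

int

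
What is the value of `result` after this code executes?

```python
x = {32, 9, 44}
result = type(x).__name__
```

x is set; result = 'set'

'set'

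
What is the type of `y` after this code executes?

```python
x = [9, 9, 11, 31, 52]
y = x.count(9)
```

list.count() returns int

int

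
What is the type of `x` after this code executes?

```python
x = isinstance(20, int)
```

isinstance() returns bool

bool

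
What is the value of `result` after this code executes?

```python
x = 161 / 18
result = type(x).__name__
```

x is float; result = 'float'

'float'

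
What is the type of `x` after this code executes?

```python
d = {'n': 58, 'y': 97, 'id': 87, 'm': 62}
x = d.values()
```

.values() returns dict_values view

dict_values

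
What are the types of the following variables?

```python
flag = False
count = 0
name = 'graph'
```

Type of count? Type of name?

count is assigned a bare integer (no decimal point), so it is an int; name is assigned a quoted string literal, so it is a str

int, str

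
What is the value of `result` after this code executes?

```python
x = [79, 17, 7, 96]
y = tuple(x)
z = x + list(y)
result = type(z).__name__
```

x is list; y is tuple; z is list; result = 'list'

'list'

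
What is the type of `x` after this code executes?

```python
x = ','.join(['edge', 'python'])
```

str.join() returns str

str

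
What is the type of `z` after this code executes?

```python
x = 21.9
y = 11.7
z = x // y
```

float // float = float

float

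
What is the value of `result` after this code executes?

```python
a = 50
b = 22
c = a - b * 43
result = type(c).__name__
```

a is int; b is int; c is int; result = 'int'

'int'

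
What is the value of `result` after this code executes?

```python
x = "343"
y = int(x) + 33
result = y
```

x = '343'; y = 376; result = 376

376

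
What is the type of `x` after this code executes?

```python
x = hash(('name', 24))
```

hash() returns int

int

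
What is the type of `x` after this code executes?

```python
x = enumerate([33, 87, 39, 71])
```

enumerate() returns an enumerate object

enumerate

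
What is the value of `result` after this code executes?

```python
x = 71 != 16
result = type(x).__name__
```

x is bool; result = 'bool'

'bool'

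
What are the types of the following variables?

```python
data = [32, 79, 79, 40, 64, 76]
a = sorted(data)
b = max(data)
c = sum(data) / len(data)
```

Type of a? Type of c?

sorted() returns list; int / int = float

list, float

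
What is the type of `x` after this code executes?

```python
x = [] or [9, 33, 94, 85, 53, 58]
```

'or' returns first truthy value (list)

list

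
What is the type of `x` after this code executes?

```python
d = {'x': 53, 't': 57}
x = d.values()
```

.values() returns dict_values view

dict_values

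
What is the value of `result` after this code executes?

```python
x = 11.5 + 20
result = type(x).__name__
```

x is float; result = 'float'

'float'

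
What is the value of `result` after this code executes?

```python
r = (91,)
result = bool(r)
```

r = (91,); result = True

True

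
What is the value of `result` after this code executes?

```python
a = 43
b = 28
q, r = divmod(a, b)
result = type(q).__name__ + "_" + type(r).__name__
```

a is int; b is int; q is int; r is int; result = 'int_int'

'int_int'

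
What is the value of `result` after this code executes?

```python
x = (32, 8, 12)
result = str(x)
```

x = (32, 8, 12); result = '(32, 8, 12)'

'(32, 8, 12)'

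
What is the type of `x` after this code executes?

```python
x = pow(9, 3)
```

pow(int, int) returns int

int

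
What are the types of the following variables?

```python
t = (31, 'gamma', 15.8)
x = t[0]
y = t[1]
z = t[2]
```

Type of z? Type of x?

tuple[2] is float; tuple[0] is int

float, int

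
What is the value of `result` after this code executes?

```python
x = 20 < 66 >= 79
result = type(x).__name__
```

x is bool; result = 'bool'

'bool'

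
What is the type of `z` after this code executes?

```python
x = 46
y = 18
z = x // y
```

int // int = int

int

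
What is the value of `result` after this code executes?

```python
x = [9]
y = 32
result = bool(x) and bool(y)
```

x = [9]; y = 32; result = True

True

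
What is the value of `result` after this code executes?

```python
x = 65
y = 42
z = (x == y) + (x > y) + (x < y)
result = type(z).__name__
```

x is int; y is int; z is int; result = 'int'

'int'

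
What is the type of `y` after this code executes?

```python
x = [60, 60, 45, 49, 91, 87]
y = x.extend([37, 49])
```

list.extend() returns None

NoneType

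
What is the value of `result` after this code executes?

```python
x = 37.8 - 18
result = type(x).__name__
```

x is float; result = 'float'

'float'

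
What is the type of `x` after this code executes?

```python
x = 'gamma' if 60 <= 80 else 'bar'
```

Both branches of conditional are str

str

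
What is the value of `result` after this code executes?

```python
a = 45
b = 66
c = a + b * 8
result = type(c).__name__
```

a is int; b is int; c is int; result = 'int'

'int'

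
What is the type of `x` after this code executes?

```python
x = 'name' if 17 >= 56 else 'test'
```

Both branches of conditional are str

str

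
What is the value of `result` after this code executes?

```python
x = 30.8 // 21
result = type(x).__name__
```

x is float; result = 'float'

'float'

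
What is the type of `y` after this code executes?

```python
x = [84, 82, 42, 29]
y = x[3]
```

Indexing list[int] returns int

int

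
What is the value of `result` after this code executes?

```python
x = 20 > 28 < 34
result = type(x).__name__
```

x is bool; result = 'bool'

'bool'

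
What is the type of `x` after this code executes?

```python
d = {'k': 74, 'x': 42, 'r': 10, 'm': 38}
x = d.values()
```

.values() returns dict_values view

dict_values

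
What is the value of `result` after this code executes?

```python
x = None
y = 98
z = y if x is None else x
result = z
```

x = None; y = 98; z = 98; result = 98

98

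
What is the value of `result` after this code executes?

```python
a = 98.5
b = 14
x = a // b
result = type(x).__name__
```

a is float; b is int; x is float; result = 'float'

'float'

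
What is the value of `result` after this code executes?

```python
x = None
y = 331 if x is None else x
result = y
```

x = None; y = 331; result = 331

331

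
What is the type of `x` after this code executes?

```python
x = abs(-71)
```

abs() of int returns int

int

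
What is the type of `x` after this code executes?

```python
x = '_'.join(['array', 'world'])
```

str.join() returns str

str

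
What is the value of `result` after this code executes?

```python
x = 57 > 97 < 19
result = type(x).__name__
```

x is bool; result = 'bool'

'bool'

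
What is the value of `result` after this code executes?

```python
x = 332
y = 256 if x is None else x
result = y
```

x = 332; y = 332; result = 332

332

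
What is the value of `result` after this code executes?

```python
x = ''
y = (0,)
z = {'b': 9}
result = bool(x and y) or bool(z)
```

x = ''; y = (0,); z = {'b': 9}; result = True

True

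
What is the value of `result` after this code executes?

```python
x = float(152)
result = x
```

x = 152.0; result = 152.0

152.0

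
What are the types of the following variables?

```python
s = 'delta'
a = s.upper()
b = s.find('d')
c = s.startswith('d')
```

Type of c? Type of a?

startswith() returns bool; upper() returns str

bool, str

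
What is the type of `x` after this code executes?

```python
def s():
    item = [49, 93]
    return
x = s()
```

Bare return returns None

NoneType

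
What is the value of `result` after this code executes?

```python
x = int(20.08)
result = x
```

x = 20; result = 20

20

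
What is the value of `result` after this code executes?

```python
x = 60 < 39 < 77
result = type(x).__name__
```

x is bool; result = 'bool'

'bool'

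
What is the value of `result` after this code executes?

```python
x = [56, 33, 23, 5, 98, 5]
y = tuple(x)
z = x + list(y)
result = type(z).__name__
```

x is list; y is tuple; z is list; result = 'list'

'list'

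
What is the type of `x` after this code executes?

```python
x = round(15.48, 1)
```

round() with decimal places returns float

float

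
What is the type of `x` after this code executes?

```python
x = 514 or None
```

'or' returns first truthy value

int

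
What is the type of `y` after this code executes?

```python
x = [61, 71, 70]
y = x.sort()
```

list.sort() returns None (mutates in place)

NoneType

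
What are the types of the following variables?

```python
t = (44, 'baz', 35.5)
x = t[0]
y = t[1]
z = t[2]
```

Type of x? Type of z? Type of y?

tuple[0] is int; tuple[2] is float; tuple[1] is str

int, float, str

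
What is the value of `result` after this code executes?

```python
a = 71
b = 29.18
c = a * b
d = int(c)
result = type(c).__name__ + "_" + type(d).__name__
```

a is int; b is float; c is float; d is int; result = 'float_int'

'float_int'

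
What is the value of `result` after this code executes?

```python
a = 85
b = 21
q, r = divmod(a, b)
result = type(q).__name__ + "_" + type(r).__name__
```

a is int; b is int; q is int; r is int; result = 'int_int'

'int_int'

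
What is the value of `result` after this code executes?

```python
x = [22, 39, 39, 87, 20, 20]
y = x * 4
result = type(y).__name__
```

x is list; y is list; result = 'list'

'list'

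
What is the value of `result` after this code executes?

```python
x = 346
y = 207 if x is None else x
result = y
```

x = 346; y = 346; result = 346

346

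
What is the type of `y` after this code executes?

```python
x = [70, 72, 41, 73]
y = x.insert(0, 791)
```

list.insert() returns None

NoneType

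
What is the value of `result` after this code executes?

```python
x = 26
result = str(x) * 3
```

x = 26; result = '262626'

'262626'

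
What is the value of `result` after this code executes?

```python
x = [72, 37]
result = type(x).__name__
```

x is list; result = 'list'

'list'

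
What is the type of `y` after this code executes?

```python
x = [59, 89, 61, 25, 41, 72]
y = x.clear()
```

list.clear() returns None

NoneType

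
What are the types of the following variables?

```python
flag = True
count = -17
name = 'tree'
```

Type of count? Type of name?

count is assigned a bare integer (no decimal point), so it is an int; name is assigned a quoted string literal, so it is a str

int, str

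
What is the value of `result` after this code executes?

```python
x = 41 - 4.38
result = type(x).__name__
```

x is float; result = 'float'

'float'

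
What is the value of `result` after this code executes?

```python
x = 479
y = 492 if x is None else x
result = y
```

x = 479; y = 479; result = 479

479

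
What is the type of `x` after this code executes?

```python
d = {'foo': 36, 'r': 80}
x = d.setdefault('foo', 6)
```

dict.setdefault() returns the (existing or default) value

int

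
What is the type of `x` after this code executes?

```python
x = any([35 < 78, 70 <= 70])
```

any() returns bool

bool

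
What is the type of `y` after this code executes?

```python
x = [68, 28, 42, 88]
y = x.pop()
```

list.pop() returns the popped element

int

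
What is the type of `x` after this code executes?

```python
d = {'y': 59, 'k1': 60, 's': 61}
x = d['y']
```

Accessing dict[str, int] with str key returns int

int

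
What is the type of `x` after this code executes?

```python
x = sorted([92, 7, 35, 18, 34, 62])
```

sorted() always returns list

list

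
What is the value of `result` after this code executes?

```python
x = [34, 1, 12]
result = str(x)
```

x = [34, 1, 12]; result = '[34, 1, 12]'

'[34, 1, 12]'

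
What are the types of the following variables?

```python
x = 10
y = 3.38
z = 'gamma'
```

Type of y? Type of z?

y is assigned a number with a decimal point, so it is a float; z is assigned a quoted string literal, so it is a str

float, str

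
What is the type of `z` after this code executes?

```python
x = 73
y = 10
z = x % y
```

int % int = int

int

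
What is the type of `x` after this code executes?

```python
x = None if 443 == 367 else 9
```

443 == 367 is False, so the else branch is taken

int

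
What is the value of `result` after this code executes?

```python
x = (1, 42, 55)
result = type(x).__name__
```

x is tuple; result = 'tuple'

'tuple'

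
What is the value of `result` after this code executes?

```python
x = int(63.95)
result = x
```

x = 63; result = 63

63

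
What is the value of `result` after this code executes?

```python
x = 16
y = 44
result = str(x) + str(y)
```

x = 16; y = 44; result = '1644'

'1644'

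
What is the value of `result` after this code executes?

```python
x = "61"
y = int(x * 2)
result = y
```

x = '61'; y = 6161; result = 6161

6161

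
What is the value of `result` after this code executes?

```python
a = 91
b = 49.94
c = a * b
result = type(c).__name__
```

a is int; b is float; c is float; result = 'float'

'float'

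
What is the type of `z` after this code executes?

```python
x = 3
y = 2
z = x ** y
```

positive int ** positive int = int

int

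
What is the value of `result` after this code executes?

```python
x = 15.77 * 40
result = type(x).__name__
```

x is float; result = 'float'

'float'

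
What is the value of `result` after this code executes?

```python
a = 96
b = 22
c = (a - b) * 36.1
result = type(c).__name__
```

a is int; b is int; c is float; result = 'float'

'float'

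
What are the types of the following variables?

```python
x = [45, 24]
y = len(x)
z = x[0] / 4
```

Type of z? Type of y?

int / int = float; len() returns int

float, int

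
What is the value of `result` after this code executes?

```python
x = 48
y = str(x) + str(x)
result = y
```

x = 48; y = '4848'; result = '4848'

'4848'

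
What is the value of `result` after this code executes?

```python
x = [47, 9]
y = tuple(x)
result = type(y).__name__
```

x is list; y is tuple; result = 'tuple'

'tuple'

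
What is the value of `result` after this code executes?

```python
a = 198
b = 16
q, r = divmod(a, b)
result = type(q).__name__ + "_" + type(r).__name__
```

a is int; b is int; q is int; r is int; result = 'int_int'

'int_int'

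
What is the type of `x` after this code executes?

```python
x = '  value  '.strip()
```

str.strip() returns str

str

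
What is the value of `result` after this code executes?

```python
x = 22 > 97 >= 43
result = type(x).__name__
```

x is bool; result = 'bool'

'bool'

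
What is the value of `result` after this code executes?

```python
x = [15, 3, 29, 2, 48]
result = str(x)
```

x = [15, 3, 29, 2, 48]; result = '[15, 3, 29, 2, 48]'

'[15, 3, 29, 2, 48]'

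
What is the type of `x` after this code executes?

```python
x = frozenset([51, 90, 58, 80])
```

frozenset() returns frozenset

frozenset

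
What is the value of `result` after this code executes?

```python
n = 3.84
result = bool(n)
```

n = 3.84; result = True

True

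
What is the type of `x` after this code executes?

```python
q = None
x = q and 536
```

'and' returns first falsy value (None)

NoneType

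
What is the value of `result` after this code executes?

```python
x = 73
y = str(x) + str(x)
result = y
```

x = 73; y = '7373'; result = '7373'

'7373'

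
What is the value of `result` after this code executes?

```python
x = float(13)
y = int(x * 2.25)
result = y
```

x = 13.0; y = 29; result = 29

29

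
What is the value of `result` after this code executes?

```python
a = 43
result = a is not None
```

a = 43; result = True

True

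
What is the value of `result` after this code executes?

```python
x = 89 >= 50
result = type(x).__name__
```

x is bool; result = 'bool'

'bool'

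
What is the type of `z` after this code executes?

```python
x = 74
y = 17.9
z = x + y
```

int + float = float

float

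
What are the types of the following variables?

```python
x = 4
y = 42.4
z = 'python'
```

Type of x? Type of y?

x is assigned a bare integer (no decimal point), so it is an int; y is assigned a number with a decimal point, so it is a float

int, float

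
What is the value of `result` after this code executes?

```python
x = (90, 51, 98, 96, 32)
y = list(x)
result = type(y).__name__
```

x is tuple; y is list; result = 'list'

'list'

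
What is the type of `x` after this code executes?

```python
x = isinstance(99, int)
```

isinstance() returns bool

bool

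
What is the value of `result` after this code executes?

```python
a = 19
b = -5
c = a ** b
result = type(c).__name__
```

a is int; b is int; c is float; result = 'float'

'float'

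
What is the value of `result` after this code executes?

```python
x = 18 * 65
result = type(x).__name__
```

x is int; result = 'int'

'int'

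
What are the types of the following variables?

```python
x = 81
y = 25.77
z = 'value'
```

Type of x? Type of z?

x is assigned a bare integer (no decimal point), so it is an int; z is assigned a quoted string literal, so it is a str

int, str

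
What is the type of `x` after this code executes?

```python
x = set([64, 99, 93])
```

set() constructor returns set

set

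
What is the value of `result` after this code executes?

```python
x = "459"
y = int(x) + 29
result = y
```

x = '459'; y = 488; result = 488

488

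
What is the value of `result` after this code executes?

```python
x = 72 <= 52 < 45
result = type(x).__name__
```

x is bool; result = 'bool'

'bool'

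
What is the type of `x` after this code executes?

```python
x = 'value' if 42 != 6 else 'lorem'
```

Both branches of conditional are str

str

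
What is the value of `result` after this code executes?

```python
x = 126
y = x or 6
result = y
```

x = 126; y = 126; result = 126

126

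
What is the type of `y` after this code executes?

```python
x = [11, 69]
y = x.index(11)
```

list.index() returns int

int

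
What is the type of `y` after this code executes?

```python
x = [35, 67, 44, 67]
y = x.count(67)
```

list.count() returns int

int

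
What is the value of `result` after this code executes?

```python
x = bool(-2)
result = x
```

x = True; result = True

True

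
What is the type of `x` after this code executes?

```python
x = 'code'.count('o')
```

str.count() returns int

int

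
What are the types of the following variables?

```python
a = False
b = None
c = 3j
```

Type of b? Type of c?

b is assigned None, whose type is NoneType; c is assigned 3j, an imaginary literal (j suffix), which has type complex

NoneType, complex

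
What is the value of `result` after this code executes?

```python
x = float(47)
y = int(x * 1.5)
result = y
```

x = 47.0; y = 70; result = 70

70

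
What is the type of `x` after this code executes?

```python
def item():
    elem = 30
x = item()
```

Function without return returns None

NoneType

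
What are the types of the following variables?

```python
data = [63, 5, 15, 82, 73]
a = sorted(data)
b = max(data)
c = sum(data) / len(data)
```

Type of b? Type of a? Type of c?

max of ints returns int; sorted() returns list; int / int = float

int, list, float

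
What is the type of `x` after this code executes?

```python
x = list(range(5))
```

list(range()) returns list

list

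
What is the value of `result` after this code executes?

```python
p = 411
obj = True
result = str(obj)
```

p = 411; obj = True; result = 'True'

'True'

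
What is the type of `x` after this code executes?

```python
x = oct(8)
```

oct() returns str representation

str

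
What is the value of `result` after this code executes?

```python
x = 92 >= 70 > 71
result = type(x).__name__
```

x is bool; result = 'bool'

'bool'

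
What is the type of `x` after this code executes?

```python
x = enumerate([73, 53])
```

enumerate() returns an enumerate object

enumerate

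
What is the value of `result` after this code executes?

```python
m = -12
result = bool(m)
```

m = -12; result = True

True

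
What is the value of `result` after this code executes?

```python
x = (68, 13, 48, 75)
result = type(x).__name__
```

x is tuple; result = 'tuple'

'tuple'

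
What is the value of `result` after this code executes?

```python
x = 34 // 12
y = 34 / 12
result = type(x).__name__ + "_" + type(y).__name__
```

x is int; y is float; result = 'int_float'

'int_float'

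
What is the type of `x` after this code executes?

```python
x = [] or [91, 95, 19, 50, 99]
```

'or' returns first truthy value (list)

list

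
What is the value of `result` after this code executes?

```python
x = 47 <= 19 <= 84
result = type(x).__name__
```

x is bool; result = 'bool'

'bool'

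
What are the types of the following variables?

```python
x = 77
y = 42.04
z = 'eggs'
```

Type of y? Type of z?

y is assigned a number with a decimal point, so it is a float; z is assigned a quoted string literal, so it is a str

float, str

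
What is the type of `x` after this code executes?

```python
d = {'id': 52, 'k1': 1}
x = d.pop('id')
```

dict.pop() returns the value

int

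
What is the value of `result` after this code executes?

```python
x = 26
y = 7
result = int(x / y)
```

x = 26; y = 7; result = 3

3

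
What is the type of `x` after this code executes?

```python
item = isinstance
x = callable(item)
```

callable() returns bool

bool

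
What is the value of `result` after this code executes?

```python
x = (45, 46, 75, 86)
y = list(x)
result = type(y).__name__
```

x is tuple; y is list; result = 'list'

'list'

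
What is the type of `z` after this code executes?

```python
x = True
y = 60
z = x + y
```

bool + int = int (bool is subclass of int)

int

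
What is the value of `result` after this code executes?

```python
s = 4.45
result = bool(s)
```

s = 4.45; result = True

True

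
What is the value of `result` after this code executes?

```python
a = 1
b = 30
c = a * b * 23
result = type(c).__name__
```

a is int; b is int; c is int; result = 'int'

'int'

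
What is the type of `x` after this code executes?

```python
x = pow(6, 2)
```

pow(int, int) returns int

int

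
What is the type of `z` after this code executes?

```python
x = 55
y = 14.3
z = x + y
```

int + float = float

float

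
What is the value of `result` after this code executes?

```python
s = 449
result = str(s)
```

s = 449; result = '449'

'449'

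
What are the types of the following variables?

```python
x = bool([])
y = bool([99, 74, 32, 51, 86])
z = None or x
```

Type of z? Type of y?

None or bool returns the bool; bool() returns bool

bool, bool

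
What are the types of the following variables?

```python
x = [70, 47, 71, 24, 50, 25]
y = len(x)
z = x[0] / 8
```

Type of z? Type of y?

int / int = float; len() returns int

float, int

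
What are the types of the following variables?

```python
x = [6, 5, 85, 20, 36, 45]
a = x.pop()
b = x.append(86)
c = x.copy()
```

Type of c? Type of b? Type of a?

copy() returns list; append() returns None; pop() returns element

list, NoneType, int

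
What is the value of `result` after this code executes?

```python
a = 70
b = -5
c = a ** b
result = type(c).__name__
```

a is int; b is int; c is float; result = 'float'

'float'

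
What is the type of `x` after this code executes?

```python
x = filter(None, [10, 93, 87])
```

filter() returns a filter object

filter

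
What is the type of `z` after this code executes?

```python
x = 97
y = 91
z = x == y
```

Equality comparison returns bool

bool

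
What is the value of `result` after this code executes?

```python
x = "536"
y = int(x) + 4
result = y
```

x = '536'; y = 540; result = 540

540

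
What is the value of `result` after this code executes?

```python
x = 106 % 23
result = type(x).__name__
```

x is int; result = 'int'

'int'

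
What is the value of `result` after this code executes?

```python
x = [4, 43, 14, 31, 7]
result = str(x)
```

x = [4, 43, 14, 31, 7]; result = '[4, 43, 14, 31, 7]'

'[4, 43, 14, 31, 7]'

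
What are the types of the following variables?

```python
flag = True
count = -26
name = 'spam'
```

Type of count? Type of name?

count is assigned a bare integer (no decimal point), so it is an int; name is assigned a quoted string literal, so it is a str

int, str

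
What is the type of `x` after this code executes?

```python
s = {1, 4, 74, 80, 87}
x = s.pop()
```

Popping from set[int] returns int

int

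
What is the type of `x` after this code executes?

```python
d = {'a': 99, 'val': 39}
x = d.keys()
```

.keys() returns dict_keys view

dict_keys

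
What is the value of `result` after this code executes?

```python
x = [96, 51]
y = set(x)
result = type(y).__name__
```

x is list; y is set; result = 'set'

'set'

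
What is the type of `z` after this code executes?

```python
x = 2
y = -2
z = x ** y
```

int ** negative = float

float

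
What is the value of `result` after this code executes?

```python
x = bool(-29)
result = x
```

x = True; result = True

True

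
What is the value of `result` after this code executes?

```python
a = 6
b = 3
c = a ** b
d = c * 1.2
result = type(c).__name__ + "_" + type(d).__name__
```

a is int; b is int; c is int; d is float; result = 'int_float'

'int_float'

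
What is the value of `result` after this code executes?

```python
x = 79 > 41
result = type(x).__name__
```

x is bool; result = 'bool'

'bool'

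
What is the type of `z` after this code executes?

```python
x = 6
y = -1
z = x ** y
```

int ** negative = float

float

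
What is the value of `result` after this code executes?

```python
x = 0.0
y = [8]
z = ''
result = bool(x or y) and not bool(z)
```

x = 0.0; y = [8]; z = ''; result = True

True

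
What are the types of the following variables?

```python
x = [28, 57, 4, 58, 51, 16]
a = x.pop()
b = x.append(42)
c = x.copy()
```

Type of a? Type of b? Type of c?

pop() returns element; append() returns None; copy() returns list

int, NoneType, list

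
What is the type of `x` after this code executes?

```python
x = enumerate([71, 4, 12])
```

enumerate() returns an enumerate object

enumerate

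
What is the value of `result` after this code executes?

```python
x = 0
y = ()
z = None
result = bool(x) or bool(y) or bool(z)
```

x = 0; y = (); z = None; result = False

False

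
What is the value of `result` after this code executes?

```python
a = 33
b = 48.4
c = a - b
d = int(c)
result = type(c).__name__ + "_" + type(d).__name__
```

a is int; b is float; c is float; d is int; result = 'float_int'

'float_int'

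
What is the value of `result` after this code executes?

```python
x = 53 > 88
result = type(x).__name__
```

x is bool; result = 'bool'

'bool'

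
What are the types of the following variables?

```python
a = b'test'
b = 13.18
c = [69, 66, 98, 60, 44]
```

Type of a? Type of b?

a is assigned a bytes literal (b'...' prefix); b is assigned a number with a decimal point, so it is a float

bytes, float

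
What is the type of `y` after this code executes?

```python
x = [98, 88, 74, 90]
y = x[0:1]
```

Slicing a list returns a list

list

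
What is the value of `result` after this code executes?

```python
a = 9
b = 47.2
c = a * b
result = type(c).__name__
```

a is int; b is float; c is float; result = 'float'

'float'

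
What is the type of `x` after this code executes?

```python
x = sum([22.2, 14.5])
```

sum() of floats returns float

float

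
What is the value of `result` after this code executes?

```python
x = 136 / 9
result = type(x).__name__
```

x is float; result = 'float'

'float'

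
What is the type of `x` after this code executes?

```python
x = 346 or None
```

'or' returns first truthy value

int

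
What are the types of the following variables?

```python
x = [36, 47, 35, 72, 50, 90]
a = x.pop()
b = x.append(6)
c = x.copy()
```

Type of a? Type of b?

pop() returns element; append() returns None

int, NoneType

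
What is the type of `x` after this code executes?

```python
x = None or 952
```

'or' with None returns the other truthy value

int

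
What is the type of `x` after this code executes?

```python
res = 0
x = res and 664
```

'and' returns first falsy value (0 is int)

int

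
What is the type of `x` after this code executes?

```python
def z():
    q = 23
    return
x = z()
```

Bare return returns None

NoneType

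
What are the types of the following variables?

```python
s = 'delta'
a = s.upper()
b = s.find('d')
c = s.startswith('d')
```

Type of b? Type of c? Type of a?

find() returns int; startswith() returns bool; upper() returns str

int, bool, str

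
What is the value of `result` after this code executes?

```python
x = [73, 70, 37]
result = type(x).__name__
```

x is list; result = 'list'

'list'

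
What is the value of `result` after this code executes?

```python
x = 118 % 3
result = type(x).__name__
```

x is int; result = 'int'

'int'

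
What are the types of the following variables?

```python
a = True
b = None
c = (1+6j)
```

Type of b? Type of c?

b is assigned None, whose type is NoneType; c is assigned (1+6j), an int plus an imaginary literal (j suffix), which evaluates to complex

NoneType, complex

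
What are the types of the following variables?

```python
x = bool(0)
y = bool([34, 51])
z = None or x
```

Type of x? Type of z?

bool() returns bool; None or bool returns the bool

bool, bool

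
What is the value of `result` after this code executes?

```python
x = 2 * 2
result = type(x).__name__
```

x is int; result = 'int'

'int'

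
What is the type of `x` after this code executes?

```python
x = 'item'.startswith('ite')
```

str.startswith() returns bool

bool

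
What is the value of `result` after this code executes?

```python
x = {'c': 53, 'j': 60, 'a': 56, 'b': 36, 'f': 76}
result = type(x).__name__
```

x is dict; result = 'dict'

'dict'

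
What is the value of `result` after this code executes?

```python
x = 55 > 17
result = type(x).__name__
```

x is bool; result = 'bool'

'bool'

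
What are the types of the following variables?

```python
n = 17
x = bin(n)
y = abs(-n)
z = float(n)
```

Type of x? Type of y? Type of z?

bin() returns str; abs() of int returns int; float() returns float

str, int, float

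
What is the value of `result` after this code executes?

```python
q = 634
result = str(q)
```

q = 634; result = '634'

'634'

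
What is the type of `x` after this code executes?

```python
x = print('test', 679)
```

print() returns None

NoneType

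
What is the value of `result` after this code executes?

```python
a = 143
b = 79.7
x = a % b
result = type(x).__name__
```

a is int; b is float; x is float; result = 'float'

'float'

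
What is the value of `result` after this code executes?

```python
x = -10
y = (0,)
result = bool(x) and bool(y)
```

x = -10; y = (0,); result = True

True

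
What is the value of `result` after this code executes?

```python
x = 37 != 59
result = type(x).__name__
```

x is bool; result = 'bool'

'bool'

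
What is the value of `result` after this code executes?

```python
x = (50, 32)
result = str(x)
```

x = (50, 32); result = '(50, 32)'

'(50, 32)'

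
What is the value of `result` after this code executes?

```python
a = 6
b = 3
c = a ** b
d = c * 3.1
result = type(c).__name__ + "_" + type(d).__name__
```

a is int; b is int; c is int; d is float; result = 'int_float'

'int_float'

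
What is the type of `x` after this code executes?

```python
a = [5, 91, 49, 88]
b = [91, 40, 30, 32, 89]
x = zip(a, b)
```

zip() returns a zip object

zip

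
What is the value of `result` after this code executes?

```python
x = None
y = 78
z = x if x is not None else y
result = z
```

x = None; y = 78; z = 78; result = 78

78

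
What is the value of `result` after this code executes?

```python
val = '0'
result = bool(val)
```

val = '0'; result = True

True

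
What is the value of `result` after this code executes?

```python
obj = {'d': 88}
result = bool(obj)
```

obj = {'d': 88}; result = True

True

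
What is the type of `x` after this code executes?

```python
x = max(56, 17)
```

max() of ints returns int

int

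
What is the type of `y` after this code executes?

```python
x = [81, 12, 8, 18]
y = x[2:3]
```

Slicing a list returns a list

list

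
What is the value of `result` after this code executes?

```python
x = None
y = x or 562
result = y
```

x = None; y = 562; result = 562

562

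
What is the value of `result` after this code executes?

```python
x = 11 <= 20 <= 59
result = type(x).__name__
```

x is bool; result = 'bool'

'bool'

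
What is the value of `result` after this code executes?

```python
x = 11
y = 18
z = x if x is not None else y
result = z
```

x = 11; y = 18; z = 11; result = 11

11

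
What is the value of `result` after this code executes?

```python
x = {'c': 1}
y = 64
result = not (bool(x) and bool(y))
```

x = {'c': 1}; y = 64; result = False

False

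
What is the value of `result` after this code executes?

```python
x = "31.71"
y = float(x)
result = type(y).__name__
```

x is str; y is float; result = 'float'

'float'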